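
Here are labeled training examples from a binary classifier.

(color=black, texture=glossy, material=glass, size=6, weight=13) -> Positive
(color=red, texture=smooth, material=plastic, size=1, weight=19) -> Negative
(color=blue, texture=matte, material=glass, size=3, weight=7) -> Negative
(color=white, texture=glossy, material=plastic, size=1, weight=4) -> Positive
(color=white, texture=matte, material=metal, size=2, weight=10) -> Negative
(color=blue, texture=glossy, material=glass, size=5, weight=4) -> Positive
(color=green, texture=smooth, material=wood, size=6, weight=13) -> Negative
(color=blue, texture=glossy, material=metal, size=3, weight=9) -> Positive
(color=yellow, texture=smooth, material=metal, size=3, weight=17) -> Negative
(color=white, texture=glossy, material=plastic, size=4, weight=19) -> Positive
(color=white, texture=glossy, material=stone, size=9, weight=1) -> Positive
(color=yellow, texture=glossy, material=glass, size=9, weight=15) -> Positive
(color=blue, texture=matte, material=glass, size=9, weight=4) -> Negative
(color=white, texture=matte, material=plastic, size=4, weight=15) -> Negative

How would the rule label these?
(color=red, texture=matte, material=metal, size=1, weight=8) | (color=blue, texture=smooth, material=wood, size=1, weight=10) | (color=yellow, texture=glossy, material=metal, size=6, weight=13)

Negative, Negative, Positive

One predicate separates the groups cleanly: texture is glossy.
(color=red, texture=matte, material=metal, size=1, weight=8) → texture is matte → Negative. (color=blue, texture=smooth, material=wood, size=1, weight=10) → texture is smooth → Negative. (color=yellow, texture=glossy, material=metal, size=6, weight=13) → texture is glossy → Positive.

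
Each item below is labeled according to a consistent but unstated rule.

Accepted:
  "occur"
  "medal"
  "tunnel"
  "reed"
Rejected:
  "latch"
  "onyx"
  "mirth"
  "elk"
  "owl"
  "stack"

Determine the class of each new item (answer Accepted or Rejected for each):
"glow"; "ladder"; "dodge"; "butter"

Rejected, Accepted, Accepted, Accepted

Every 'Accepted' example satisfies: has ≥ 2 vowels. None of the 'Rejected' examples do.
"glow": 1 vowel, fails this test → Rejected.
"ladder": 2 vowels, checks out → Accepted.
"dodge": 2 vowels, checks out → Accepted.
"butter": 2 vowels, checks out → Accepted.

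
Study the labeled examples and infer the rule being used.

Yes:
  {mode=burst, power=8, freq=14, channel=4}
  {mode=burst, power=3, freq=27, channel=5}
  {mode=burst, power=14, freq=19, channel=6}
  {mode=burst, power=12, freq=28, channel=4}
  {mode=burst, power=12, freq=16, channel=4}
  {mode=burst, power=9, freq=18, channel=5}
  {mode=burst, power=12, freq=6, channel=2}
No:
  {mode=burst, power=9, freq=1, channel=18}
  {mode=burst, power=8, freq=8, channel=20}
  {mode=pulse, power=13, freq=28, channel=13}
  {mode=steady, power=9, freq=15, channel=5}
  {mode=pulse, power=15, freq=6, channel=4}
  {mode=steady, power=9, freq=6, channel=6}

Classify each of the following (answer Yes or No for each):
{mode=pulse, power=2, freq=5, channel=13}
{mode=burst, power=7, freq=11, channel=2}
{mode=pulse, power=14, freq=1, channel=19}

One predicate separates the groups cleanly: mode is burst AND channel ≤ 6.
{mode=pulse, power=2, freq=5, channel=13}: mode is pulse, channel = 13, does not fit → No. {mode=burst, power=7, freq=11, channel=2}: mode is burst, channel = 2, has this property → Yes. {mode=pulse, power=14, freq=1, channel=19}: mode is pulse, channel = 19, does not fit → No.

No, Yes, No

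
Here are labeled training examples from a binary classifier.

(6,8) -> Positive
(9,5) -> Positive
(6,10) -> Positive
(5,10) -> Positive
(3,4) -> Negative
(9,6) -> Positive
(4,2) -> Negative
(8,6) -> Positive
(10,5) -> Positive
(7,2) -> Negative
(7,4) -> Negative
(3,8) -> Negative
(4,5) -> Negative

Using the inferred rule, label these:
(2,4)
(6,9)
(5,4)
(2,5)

The simplest hypothesis consistent with all the labels is: sum ≥ 14.
(2,4): 2+4 = 6, does not fit → Negative.
(6,9): 6+9 = 15, qualifies → Positive.
(5,4): 5+4 = 9, does not fit → Negative.
(2,5): 2+5 = 7, does not fit → Negative.

Negative, Positive, Negative, Negative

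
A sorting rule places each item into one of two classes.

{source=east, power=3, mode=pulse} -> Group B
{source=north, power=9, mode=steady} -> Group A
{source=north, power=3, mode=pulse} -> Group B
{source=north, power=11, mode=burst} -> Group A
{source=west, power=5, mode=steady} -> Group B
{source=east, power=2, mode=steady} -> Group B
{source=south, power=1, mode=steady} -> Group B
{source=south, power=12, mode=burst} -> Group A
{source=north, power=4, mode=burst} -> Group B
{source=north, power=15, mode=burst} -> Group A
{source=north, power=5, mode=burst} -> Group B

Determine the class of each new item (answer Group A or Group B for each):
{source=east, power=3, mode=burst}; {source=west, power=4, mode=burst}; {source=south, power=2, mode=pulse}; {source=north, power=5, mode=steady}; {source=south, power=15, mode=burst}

Group B, Group B, Group B, Group B, Group A

The common property of the 'Group A' items is: power ≥ 9. No 'Group B' item has it.
{source=east, power=3, mode=burst} — power = 3, hence Group B. {source=west, power=4, mode=burst} — power = 4, hence Group B. {source=south, power=2, mode=pulse} — power = 2, hence Group B. {source=north, power=5, mode=steady} — power = 5, hence Group B. {source=south, power=15, mode=burst} — power = 15, hence Group A.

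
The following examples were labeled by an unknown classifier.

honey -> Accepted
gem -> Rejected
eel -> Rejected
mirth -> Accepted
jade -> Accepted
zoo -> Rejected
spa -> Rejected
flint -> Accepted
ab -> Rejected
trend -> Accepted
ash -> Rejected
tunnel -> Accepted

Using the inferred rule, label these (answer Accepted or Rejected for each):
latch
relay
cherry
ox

Rule: length ≥ 4. This holds for each 'Accepted' example and fails for each 'Rejected' one.
latch: length 5 — checks out, so Accepted. relay: length 5 — checks out, so Accepted. cherry: length 6 — checks out, so Accepted. ox: length 2 — fails the rule, so Rejected.

Accepted, Accepted, Accepted, Rejected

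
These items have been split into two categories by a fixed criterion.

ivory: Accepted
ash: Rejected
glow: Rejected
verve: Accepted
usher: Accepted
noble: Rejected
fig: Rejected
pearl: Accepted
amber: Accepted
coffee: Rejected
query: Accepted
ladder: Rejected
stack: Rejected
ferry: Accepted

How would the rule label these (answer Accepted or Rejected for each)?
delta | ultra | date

Rejected, Accepted, Rejected

The pattern is that an item is 'Accepted' exactly when: odd length AND contains 'r'.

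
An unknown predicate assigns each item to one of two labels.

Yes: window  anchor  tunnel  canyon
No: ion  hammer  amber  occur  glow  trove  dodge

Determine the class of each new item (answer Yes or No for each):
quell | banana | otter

The simplest hypothesis consistent with all the labels is: even length AND contains 'n'.
quell: length 5, no 'n' — lacks this property, so No. banana: length 6, has 'n' — meets the rule, so Yes. otter: length 5, no 'n' — lacks this property, so No.

No, Yes, No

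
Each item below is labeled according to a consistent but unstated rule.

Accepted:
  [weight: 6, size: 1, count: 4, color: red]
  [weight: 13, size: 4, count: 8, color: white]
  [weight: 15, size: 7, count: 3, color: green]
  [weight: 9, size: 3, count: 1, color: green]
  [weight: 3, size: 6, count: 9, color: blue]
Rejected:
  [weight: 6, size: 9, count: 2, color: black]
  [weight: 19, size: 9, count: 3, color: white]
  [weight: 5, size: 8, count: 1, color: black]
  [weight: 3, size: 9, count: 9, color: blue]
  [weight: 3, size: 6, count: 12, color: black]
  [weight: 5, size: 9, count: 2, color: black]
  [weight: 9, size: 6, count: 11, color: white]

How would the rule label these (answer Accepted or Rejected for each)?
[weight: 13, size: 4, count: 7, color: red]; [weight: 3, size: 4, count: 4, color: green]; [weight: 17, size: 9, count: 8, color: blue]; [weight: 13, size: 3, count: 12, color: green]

The classifier is using: size ≤ 7 AND count ≤ 9.
[weight: 13, size: 4, count: 7, color: red] — size = 4, count = 7, hence Accepted. [weight: 3, size: 4, count: 4, color: green] — size = 4, count = 4, hence Accepted. [weight: 17, size: 9, count: 8, color: blue] — size = 9, count = 8, hence Rejected. [weight: 13, size: 3, count: 12, color: green] — size = 3, count = 12, hence Rejected.

Accepted, Accepted, Rejected, Rejected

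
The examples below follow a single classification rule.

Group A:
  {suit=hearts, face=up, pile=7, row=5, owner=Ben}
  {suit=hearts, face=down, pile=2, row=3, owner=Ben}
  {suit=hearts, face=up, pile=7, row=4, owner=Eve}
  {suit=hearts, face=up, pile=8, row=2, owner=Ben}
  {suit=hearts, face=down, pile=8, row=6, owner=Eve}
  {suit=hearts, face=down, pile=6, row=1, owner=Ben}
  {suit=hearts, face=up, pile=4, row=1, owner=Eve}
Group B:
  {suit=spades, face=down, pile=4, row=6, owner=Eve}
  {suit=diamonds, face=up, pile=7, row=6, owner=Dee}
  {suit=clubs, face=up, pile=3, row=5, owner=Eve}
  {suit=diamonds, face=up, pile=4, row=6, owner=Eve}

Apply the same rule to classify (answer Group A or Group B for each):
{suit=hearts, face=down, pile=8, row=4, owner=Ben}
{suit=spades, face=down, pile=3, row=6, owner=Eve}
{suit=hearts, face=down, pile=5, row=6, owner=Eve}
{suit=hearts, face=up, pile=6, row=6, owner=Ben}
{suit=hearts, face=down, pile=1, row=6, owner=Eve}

Group A, Group B, Group A, Group A, Group A

Rule: suit is hearts. This holds for each 'Group A' example and fails for each 'Group B' one.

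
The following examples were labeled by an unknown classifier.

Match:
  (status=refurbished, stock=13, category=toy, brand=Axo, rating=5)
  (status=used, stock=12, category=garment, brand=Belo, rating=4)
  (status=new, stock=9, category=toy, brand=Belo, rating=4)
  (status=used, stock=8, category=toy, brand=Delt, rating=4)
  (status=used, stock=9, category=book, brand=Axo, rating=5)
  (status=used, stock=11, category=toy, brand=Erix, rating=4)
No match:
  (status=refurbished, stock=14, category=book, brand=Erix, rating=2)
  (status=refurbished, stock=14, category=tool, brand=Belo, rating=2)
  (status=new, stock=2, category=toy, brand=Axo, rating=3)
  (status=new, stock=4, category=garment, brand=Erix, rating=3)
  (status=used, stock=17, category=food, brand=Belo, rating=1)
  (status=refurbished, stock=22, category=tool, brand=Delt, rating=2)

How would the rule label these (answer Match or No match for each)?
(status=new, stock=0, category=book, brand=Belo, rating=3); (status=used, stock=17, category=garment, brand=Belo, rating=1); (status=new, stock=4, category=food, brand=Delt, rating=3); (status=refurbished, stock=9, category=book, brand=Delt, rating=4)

No match, No match, No match, Match

'Match' ⟺ rating ≥ 4.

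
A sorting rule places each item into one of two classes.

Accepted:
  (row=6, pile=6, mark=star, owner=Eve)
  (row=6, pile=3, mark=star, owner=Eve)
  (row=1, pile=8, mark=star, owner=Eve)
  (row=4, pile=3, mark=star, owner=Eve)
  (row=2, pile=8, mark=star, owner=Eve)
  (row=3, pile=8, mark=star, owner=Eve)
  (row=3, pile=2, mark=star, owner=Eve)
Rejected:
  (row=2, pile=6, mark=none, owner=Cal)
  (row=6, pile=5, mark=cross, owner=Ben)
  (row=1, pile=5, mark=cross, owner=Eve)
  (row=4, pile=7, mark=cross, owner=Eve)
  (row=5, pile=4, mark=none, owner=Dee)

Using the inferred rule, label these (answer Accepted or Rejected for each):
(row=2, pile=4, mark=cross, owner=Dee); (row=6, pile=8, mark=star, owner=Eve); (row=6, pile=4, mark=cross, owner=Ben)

Looking at the examples, the only property every 'Accepted' case has and every 'Rejected' case lacks is: mark is star.
(row=2, pile=4, mark=cross, owner=Dee) — mark is cross, hence Rejected.
(row=6, pile=8, mark=star, owner=Eve) — mark is star, hence Accepted.
(row=6, pile=4, mark=cross, owner=Ben) — mark is cross, hence Rejected.

Rejected, Accepted, Rejected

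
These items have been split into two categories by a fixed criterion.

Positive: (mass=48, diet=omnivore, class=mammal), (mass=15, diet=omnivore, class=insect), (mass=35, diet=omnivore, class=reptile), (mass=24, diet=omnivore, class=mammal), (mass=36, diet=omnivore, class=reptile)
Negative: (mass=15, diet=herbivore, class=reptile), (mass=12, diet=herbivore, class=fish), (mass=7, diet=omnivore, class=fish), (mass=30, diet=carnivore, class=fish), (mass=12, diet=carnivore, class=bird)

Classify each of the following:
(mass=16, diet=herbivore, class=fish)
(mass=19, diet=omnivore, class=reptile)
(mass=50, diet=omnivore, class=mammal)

Negative, Positive, Positive

The rule appears to be: diet is omnivore AND mass ≥ 12.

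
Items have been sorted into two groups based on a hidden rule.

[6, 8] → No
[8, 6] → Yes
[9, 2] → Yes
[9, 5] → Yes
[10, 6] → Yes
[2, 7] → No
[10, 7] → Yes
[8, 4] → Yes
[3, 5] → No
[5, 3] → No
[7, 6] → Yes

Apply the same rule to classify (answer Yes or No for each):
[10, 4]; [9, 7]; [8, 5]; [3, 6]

One predicate separates the groups cleanly: first ≥ 7.
[10, 4] → first 10 → Yes.
[9, 7] → first 9 → Yes.
[8, 5] → first 8 → Yes.
[3, 6] → first 3 → No.

Yes, Yes, Yes, No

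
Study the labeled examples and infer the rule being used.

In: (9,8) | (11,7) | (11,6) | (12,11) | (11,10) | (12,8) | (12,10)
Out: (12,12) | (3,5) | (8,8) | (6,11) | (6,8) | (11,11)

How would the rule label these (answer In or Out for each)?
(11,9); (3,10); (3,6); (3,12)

The common property of the 'In' items is: first > second. No 'Out' item has it.
In: (11,9), since 11 > 9.
Out: (3,10), since 3 < 10.
Out: (3,6), since 3 < 6.
Out: (3,12), since 3 < 12.

In, Out, Out, Out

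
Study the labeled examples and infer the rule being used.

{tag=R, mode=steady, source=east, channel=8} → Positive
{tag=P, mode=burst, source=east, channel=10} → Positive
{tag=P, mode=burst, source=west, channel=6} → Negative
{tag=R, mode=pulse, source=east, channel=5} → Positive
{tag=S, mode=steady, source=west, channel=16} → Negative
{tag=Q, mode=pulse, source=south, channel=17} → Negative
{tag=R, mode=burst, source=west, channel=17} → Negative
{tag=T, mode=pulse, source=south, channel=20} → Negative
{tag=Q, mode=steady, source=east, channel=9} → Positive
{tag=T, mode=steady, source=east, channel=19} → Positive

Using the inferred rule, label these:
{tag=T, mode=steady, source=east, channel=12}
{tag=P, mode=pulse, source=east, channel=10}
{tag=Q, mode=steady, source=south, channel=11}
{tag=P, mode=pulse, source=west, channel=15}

All 'Positive' examples share one property — source is east — and every 'Negative' example lacks it.
{tag=T, mode=steady, source=east, channel=12} — source is east, hence Positive.
{tag=P, mode=pulse, source=east, channel=10} — source is east, hence Positive.
{tag=Q, mode=steady, source=south, channel=11} — source is south, hence Negative.
{tag=P, mode=pulse, source=west, channel=15} — source is west, hence Negative.

Positive, Positive, Negative, Negative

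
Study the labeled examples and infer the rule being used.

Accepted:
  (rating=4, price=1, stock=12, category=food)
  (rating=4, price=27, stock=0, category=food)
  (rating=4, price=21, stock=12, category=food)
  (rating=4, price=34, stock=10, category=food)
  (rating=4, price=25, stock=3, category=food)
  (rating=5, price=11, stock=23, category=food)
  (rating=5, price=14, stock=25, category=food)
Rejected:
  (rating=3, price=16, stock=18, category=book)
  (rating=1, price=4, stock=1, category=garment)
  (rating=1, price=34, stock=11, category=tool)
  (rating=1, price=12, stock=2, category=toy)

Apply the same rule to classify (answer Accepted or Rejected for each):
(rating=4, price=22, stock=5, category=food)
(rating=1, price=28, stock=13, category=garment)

Accepted, Rejected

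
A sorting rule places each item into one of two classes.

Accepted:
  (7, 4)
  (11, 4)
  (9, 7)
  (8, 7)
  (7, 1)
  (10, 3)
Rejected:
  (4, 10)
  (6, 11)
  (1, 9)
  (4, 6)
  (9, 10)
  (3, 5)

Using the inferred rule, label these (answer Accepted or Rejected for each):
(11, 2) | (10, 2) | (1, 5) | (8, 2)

Accepted, Accepted, Rejected, Accepted

'Accepted' ⟺ first > second.
(11, 2): 11 > 2, fits → Accepted. (10, 2): 10 > 2, fits → Accepted. (1, 5): 1 < 5, doesn't match → Rejected. (8, 2): 8 > 2, fits → Accepted.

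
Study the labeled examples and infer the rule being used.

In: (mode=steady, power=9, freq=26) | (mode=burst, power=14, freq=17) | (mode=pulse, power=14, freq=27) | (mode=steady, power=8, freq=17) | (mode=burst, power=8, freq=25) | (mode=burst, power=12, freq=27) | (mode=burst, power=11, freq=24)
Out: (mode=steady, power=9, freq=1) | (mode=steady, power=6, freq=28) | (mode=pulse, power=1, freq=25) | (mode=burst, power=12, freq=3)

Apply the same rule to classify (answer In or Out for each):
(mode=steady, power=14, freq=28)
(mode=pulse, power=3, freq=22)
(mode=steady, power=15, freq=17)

Rule: freq ≥ 17 AND power ≥ 8. This holds for each 'In' example and fails for each 'Out' one.
(mode=steady, power=14, freq=28): freq = 28, power = 14, has this property → In. (mode=pulse, power=3, freq=22): freq = 22, power = 3, doesn't match → Out. (mode=steady, power=15, freq=17): freq = 17, power = 15, has this property → In.

In, Out, In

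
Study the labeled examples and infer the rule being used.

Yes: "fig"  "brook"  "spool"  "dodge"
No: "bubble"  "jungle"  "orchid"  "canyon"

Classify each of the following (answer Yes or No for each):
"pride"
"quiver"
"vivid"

Yes, No, Yes

Every 'Yes' example satisfies: odd length. None of the 'No' examples do.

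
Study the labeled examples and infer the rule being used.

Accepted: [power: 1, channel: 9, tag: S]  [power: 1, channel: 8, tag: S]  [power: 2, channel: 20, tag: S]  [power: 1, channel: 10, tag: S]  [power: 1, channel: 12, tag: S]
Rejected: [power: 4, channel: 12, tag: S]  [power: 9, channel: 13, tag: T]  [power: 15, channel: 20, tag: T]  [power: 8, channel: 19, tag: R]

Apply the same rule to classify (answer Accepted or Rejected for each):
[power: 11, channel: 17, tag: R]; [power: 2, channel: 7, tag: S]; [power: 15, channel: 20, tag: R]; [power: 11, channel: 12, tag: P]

Rejected, Accepted, Rejected, Rejected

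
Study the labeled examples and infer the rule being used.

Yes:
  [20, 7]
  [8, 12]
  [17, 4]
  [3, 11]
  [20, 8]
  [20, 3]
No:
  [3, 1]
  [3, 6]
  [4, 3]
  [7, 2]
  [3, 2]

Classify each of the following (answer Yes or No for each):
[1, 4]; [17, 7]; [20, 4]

No, Yes, Yes

All 'Yes' examples share one property — sum ≥ 14 — and every 'No' example lacks it.
[1, 4] → 1+4 = 5 → No.
[17, 7] → 17+7 = 24 → Yes.
[20, 4] → 20+4 = 24 → Yes.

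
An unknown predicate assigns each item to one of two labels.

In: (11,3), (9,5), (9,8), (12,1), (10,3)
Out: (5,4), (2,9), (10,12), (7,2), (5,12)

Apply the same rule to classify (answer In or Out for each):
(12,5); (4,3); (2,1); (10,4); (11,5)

In, Out, Out, In, In

'In' ⟺ first > second AND sum ≥ 11.
In: (12,5), since 12 > 5, 12+5 = 17.
Out: (4,3), since 4 > 3, 4+3 = 7.
Out: (2,1), since 2 > 1, 2+1 = 3.
In: (10,4), since 10 > 4, 10+4 = 14.
In: (11,5), since 11 > 5, 11+5 = 16.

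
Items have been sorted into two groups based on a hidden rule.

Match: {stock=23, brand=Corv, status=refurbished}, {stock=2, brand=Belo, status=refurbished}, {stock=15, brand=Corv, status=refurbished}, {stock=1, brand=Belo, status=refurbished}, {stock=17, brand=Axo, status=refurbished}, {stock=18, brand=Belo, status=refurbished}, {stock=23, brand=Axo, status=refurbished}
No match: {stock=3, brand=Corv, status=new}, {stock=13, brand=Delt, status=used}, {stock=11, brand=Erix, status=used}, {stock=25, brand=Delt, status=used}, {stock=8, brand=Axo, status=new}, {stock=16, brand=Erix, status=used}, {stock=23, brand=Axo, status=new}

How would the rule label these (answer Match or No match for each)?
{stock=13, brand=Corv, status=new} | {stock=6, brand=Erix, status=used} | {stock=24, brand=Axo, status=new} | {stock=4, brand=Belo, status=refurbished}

No match, No match, No match, Match

Checking candidate rules against both groups, what survives is: status is refurbished.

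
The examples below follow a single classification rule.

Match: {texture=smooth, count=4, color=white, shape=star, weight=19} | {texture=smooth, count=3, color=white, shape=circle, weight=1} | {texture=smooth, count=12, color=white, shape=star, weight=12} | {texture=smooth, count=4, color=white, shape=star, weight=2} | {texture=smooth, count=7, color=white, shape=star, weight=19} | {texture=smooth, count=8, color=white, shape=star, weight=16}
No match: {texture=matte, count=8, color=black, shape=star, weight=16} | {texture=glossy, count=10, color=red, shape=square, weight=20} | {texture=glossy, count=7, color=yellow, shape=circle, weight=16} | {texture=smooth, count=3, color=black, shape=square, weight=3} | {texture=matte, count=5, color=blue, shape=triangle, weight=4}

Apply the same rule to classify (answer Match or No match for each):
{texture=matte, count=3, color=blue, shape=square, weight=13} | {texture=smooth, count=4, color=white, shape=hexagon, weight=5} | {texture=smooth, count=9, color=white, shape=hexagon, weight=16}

No match, Match, Match

The simplest hypothesis consistent with all the labels is: color is white.
{texture=matte, count=3, color=blue, shape=square, weight=13} → color is blue → No match. {texture=smooth, count=4, color=white, shape=hexagon, weight=5} → color is white → Match. {texture=smooth, count=9, color=white, shape=hexagon, weight=16} → color is white → Match.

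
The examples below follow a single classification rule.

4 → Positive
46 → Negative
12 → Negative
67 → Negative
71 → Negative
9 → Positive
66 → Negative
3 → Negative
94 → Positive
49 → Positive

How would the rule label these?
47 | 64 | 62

A rule that fits every label: ≡ 4 (mod 5) — true of each 'Positive' example, false of each 'Negative' one.
47: 47 mod 5 = 2 — fails this test, so Negative.
64: 64 mod 5 = 4 — qualifies, so Positive.
62: 62 mod 5 = 2 — fails this test, so Negative.

Negative, Positive, Negative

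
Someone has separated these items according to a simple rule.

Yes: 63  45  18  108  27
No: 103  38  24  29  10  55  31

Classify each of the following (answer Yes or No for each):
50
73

No, No

'Yes' ⟺ multiple of 9.
No: 50, since 50 = 9·5 + 5.
No: 73, since 73 = 9·8 + 1.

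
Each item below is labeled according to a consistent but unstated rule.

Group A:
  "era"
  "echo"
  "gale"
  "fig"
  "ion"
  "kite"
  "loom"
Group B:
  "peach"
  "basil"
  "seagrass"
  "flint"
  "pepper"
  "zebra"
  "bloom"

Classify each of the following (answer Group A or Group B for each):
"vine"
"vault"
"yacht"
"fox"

The pattern is that an item is 'Group A' exactly when: length ≤ 4.
"vine" → length 4 → Group A. "vault" → length 5 → Group B. "yacht" → length 5 → Group B. "fox" → length 3 → Group A.

Group A, Group B, Group B, Group A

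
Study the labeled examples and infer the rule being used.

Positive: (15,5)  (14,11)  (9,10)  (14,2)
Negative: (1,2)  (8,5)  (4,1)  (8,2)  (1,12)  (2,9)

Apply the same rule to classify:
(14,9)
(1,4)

'Positive' ⟺ sum ≥ 16.
(14,9): 14+9 = 23 — qualifies, so Positive. (1,4): 1+4 = 5 — fails the rule, so Negative.

Positive, Negative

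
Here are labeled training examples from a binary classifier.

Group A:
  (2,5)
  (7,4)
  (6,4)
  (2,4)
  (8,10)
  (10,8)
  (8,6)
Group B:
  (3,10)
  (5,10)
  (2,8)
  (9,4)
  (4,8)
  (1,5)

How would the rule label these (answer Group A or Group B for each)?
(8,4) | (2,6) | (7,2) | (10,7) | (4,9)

A rule that fits every label: |first − second| ≤ 3 — true of each 'Group A' example, false of each 'Group B' one.
(8,4): |8−4| = 4, doesn't qualify → Group B. (2,6): |2−6| = 4, doesn't qualify → Group B. (7,2): |7−2| = 5, doesn't qualify → Group B. (10,7): |10−7| = 3, matches → Group A. (4,9): |4−9| = 5, doesn't qualify → Group B.

Group B, Group B, Group B, Group A, Group B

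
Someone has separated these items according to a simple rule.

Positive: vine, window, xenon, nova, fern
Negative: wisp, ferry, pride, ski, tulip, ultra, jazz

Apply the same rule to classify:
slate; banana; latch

Negative, Positive, Negative

Rule: contains 'n'. This holds for each 'Positive' example and fails for each 'Negative' one.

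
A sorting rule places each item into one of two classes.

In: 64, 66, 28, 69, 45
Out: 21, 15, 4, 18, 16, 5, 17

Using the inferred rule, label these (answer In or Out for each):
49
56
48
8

In, In, In, Out

The rule appears to be: at least 28.
49: In (49 ≥ 28).
56: In (56 ≥ 28).
48: In (48 ≥ 28).
8: Out (8 < 28).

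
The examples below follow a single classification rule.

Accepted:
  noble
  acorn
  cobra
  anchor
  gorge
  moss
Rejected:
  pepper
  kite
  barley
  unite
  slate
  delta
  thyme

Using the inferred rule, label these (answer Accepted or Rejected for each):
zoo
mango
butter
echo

Accepted, Accepted, Rejected, Accepted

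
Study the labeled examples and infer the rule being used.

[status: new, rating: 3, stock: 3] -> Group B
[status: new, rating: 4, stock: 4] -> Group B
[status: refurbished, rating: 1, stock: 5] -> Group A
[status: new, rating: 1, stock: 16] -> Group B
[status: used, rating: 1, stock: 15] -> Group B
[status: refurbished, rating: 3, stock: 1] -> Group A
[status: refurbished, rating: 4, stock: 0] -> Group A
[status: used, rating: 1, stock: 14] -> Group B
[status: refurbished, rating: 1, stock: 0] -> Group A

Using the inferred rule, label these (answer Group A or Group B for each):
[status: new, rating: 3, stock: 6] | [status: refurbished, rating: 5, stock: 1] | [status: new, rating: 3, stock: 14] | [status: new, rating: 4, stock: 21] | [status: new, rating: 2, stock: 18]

The rule appears to be: status is refurbished.
[status: new, rating: 3, stock: 6]: status is new, lacks this property → Group B.
[status: refurbished, rating: 5, stock: 1]: status is refurbished, checks out → Group A.
[status: new, rating: 3, stock: 14]: status is new, lacks this property → Group B.
[status: new, rating: 4, stock: 21]: status is new, lacks this property → Group B.
[status: new, rating: 2, stock: 18]: status is new, lacks this property → Group B.

Group B, Group A, Group B, Group B, Group B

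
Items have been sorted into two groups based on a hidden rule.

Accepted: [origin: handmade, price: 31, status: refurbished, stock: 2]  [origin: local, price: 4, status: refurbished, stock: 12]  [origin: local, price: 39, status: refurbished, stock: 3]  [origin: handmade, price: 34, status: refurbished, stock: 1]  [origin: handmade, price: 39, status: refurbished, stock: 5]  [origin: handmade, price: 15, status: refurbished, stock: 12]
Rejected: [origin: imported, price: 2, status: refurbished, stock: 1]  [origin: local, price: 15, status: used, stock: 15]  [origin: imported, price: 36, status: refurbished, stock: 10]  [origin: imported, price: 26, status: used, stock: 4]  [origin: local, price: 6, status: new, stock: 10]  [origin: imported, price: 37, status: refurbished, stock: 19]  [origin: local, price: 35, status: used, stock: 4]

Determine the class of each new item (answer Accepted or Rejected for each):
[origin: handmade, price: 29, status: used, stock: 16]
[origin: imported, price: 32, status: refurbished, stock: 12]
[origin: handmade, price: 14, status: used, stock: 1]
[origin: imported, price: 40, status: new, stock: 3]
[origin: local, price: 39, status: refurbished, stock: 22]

Every 'Accepted' example satisfies: origin is not imported AND status is refurbished. None of the 'Rejected' examples do.

Rejected, Rejected, Rejected, Rejected, Accepted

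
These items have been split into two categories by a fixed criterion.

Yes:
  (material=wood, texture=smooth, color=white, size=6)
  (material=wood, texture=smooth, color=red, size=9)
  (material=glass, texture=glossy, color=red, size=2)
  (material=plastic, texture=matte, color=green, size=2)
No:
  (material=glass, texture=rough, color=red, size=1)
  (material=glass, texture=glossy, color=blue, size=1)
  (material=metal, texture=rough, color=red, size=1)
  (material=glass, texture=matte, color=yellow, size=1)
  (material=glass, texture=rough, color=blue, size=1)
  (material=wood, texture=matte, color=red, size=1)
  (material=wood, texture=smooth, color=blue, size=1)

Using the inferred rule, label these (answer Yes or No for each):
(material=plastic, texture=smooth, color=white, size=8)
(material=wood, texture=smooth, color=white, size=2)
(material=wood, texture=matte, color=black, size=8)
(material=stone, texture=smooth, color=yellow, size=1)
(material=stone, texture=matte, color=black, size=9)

Yes, Yes, Yes, No, Yes

One predicate separates the groups cleanly: size ≥ 2.
(material=plastic, texture=smooth, color=white, size=8): size = 8 — meets the rule, so Yes.
(material=wood, texture=smooth, color=white, size=2): size = 2 — meets the rule, so Yes.
(material=wood, texture=matte, color=black, size=8): size = 8 — meets the rule, so Yes.
(material=stone, texture=smooth, color=yellow, size=1): size = 1 — does not satisfy this, so No.
(material=stone, texture=matte, color=black, size=9): size = 9 — meets the rule, so Yes.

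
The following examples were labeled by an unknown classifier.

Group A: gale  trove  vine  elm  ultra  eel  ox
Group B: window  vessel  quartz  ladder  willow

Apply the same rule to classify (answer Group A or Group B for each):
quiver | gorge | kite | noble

Group B, Group A, Group A, Group A

One predicate separates the groups cleanly: length ≤ 5.
quiver: length 6 — lacks this property, so Group B.
gorge: length 5 — satisfies this, so Group A.
kite: length 4 — satisfies this, so Group A.
noble: length 5 — satisfies this, so Group A.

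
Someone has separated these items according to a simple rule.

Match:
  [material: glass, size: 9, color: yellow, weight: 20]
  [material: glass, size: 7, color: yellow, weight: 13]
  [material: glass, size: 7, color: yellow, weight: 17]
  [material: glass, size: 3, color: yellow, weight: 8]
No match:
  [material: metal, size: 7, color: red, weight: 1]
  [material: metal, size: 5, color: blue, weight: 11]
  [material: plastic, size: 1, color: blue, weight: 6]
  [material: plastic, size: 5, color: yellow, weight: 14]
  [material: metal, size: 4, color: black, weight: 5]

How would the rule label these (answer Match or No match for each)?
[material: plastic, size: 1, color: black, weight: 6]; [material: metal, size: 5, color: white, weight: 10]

The common property of the 'Match' items is: material is glass. No 'No match' item has it.
[material: plastic, size: 1, color: black, weight: 6] → material is plastic → No match.
[material: metal, size: 5, color: white, weight: 10] → material is metal → No match.

No match, No match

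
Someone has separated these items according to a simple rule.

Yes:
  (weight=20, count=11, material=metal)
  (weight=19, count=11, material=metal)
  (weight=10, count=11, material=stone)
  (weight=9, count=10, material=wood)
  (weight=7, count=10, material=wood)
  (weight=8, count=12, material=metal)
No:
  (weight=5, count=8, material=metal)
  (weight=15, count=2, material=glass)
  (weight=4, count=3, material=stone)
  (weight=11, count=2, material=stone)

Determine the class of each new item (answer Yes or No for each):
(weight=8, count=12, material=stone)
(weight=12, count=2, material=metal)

Every 'Yes' example satisfies: count ≥ 10. None of the 'No' examples do.
(weight=8, count=12, material=stone) → count = 12 → Yes.
(weight=12, count=2, material=metal) → count = 2 → No.

Yes, No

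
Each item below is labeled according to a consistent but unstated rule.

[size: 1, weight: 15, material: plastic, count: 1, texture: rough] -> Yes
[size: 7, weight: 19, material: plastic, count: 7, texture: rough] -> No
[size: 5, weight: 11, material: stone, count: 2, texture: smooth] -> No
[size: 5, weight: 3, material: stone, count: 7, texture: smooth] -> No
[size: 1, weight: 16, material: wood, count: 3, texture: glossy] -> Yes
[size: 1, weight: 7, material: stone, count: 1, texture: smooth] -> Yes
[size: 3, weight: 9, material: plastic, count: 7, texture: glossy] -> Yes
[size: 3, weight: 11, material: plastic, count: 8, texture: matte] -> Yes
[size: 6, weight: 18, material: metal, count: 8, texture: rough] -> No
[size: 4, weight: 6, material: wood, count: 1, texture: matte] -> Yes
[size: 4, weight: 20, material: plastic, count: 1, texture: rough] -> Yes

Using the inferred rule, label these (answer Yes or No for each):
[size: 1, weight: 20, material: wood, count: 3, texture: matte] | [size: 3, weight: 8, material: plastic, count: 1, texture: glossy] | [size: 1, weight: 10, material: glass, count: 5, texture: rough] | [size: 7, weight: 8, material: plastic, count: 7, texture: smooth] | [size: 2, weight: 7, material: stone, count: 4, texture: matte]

Yes, Yes, Yes, No, Yes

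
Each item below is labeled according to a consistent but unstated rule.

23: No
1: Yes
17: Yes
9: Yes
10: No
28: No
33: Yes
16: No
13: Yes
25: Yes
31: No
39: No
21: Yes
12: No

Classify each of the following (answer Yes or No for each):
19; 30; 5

'Yes' ⟺ ≡ 1 (mod 4).
19: 19 mod 4 = 3 — doesn't match, so No. 30: 30 mod 4 = 2 — doesn't match, so No. 5: 5 mod 4 = 1 — matches, so Yes.

No, No, Yes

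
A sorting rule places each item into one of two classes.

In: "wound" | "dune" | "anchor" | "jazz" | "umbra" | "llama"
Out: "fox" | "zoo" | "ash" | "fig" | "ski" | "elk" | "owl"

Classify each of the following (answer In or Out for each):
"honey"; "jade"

One predicate separates the groups cleanly: length ≥ 4.
"honey": length 5 — matches, so In.
"jade": length 4 — matches, so In.

In, In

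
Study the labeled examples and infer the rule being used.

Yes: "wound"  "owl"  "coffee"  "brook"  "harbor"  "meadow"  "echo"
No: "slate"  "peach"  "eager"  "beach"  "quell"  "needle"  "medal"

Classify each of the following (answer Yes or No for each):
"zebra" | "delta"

No, No

Comparing the two groups points to one rule — contains 'o'.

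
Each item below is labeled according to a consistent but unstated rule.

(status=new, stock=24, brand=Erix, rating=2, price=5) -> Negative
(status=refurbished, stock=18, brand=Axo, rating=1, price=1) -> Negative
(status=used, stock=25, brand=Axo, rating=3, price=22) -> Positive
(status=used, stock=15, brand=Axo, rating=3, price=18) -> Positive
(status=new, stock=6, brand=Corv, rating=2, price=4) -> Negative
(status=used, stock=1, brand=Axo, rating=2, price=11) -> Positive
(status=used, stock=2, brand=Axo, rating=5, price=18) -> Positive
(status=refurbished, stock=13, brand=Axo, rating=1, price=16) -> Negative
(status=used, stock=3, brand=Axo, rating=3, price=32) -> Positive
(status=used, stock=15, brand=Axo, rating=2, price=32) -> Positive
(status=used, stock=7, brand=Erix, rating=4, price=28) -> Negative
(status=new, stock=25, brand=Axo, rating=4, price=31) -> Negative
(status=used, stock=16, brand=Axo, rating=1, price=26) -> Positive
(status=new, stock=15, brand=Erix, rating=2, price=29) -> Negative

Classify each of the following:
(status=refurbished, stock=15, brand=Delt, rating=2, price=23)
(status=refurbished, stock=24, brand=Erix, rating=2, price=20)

The rule appears to be: status is used AND brand is Axo.
(status=refurbished, stock=15, brand=Delt, rating=2, price=23) → status is refurbished, brand is Delt → Negative.
(status=refurbished, stock=24, brand=Erix, rating=2, price=20) → status is refurbished, brand is Erix → Negative.

Negative, Negative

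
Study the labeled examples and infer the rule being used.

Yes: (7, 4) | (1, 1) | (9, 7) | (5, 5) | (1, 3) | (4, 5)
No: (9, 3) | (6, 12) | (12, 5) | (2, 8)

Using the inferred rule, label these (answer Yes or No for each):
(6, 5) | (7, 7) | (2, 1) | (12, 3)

Yes, Yes, Yes, No

The common property of the 'Yes' items is: |first − second| ≤ 3. No 'No' item has it.
Yes: (6, 5), since |6−5| = 1.
Yes: (7, 7), since |7−7| = 0.
Yes: (2, 1), since |2−1| = 1.
No: (12, 3), since |12−3| = 9.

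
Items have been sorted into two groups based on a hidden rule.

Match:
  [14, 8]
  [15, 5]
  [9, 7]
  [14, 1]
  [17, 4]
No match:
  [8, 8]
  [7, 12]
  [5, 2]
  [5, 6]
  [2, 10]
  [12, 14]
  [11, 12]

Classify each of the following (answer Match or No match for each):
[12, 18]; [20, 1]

The classifier is using: first > second AND sum ≥ 11.
[12, 18]: 12 < 18, 12+18 = 30 — fails the rule, so No match. [20, 1]: 20 > 1, 20+1 = 21 — passes, so Match.

No match, Match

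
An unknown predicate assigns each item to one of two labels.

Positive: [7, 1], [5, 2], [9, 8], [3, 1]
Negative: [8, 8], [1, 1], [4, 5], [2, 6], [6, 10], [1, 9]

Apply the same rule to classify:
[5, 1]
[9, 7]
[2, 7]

Positive, Positive, Negative

Looking at the examples, the only property every 'Positive' case has and every 'Negative' case lacks is: first > second.
[5, 1]: 5 > 1, fits → Positive. [9, 7]: 9 > 7, fits → Positive. [2, 7]: 2 < 7, lacks this property → Negative.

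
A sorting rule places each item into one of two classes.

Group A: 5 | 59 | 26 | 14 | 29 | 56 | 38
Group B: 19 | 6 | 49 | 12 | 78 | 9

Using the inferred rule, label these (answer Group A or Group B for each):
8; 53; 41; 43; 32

Every 'Group A' example satisfies: ≡ 2 (mod 3). None of the 'Group B' examples do.
8 → 8 mod 3 = 2 → Group A. 53 → 53 mod 3 = 2 → Group A. 41 → 41 mod 3 = 2 → Group A. 43 → 43 mod 3 = 1 → Group B. 32 → 32 mod 3 = 2 → Group A.

Group A, Group A, Group A, Group B, Group A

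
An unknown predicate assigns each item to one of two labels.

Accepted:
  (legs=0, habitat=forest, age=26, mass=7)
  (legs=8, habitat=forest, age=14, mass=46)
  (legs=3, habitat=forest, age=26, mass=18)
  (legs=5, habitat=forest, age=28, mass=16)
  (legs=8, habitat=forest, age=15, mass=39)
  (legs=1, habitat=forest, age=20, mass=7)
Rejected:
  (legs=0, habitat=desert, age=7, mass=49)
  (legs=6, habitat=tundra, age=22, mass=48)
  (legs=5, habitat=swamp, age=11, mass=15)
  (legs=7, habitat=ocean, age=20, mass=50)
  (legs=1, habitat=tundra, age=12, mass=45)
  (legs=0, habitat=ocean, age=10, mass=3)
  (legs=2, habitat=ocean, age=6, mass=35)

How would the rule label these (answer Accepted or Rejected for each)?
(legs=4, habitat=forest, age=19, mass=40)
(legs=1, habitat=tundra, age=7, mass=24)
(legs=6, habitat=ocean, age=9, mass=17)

Accepted, Rejected, Rejected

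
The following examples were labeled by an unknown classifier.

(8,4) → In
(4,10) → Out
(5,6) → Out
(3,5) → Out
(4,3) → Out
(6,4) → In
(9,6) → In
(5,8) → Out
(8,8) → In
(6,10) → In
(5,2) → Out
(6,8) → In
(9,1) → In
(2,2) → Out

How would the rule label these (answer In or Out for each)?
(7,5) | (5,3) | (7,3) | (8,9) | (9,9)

Rule: first ≥ 6. This holds for each 'In' example and fails for each 'Out' one.
In: (7,5), since first 7. Out: (5,3), since first 5. In: (7,3), since first 7. In: (8,9), since first 8. In: (9,9), since first 9.

In, Out, In, In, In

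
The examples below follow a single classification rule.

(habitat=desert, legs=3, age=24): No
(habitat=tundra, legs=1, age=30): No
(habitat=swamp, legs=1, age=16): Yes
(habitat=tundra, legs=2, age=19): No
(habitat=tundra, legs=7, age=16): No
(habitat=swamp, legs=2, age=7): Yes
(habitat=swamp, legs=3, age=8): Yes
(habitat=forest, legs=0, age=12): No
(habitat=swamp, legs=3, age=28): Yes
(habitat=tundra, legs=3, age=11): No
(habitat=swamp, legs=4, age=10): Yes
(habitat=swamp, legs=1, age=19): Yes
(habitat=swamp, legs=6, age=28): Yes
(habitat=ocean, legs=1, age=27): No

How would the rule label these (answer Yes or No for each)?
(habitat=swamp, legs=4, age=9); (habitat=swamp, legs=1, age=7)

Yes, Yes

Looking at the examples, the only property every 'Yes' case has and every 'No' case lacks is: habitat is swamp.
(habitat=swamp, legs=4, age=9) → habitat is swamp → Yes.
(habitat=swamp, legs=1, age=7) → habitat is swamp → Yes.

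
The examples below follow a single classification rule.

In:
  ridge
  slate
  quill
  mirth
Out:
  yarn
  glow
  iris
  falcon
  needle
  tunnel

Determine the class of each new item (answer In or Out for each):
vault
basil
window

In, In, Out

A rule that fits every label: odd length — true of each 'In' example, false of each 'Out' one.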